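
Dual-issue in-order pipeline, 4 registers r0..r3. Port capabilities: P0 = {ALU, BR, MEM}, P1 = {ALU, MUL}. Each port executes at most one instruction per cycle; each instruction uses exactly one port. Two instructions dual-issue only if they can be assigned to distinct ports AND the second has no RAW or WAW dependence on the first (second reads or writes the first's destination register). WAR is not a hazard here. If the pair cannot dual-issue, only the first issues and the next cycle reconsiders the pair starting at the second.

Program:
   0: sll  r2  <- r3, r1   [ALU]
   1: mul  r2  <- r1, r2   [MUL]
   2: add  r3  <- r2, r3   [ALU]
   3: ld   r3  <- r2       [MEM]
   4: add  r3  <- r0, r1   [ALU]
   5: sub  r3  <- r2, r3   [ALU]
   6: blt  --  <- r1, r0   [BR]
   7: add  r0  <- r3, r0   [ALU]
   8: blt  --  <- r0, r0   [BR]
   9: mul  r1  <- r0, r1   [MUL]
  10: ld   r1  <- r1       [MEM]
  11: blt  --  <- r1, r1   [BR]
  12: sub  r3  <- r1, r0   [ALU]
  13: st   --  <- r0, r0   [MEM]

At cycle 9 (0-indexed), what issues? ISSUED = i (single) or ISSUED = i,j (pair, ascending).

c0: i0 sll  RAW+WAW r2
c1: i1 mul  RAW r2
c2: i2 add  WAW r3
c3: i3 ld  WAW r3
c4: i4 add  RAW+WAW r3
c5: i5,i6 sub+blt  pair
c6: i7 add  RAW r0
c7: i8,i9 blt+mul  pair
c8: i10 ld  no-port MEM/BR
c9: i11,i12 blt+sub  pair
c10: i13 st  tail

ISSUED = 11,12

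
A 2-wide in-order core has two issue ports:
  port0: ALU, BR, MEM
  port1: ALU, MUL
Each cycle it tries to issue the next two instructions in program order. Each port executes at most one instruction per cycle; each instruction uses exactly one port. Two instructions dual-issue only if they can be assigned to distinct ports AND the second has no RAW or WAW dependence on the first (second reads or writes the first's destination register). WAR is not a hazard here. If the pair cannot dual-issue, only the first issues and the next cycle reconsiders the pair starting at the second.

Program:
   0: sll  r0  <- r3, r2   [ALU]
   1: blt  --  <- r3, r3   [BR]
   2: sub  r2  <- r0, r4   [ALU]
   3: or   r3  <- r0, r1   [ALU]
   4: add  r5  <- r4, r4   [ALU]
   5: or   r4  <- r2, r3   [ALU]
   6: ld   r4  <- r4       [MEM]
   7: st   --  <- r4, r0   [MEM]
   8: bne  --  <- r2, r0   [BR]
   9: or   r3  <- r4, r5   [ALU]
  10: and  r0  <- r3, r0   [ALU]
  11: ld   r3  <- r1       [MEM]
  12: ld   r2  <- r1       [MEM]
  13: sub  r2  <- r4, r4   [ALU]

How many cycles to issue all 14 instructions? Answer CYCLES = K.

CYCLES = 9

  cy0 -> i0&i1 (sll.ALU+blt.BR) dual
  cy1 -> i2&i3 (sub.ALU+or.ALU) dual
  cy2 -> i4&i5 (add.ALU+or.ALU) dual
  cy3 -> i6 (ld.MEM) no-port MEM/MEM
  cy4 -> i7 (st.MEM) no-port MEM/BR
  cy5 -> i8&i9 (bne.BR+or.ALU) dual
  cy6 -> i10&i11 (and.ALU+ld.MEM) dual
  cy7 -> i12 (ld.MEM) WAW r2
  cy8 -> i13 (sub.ALU) tail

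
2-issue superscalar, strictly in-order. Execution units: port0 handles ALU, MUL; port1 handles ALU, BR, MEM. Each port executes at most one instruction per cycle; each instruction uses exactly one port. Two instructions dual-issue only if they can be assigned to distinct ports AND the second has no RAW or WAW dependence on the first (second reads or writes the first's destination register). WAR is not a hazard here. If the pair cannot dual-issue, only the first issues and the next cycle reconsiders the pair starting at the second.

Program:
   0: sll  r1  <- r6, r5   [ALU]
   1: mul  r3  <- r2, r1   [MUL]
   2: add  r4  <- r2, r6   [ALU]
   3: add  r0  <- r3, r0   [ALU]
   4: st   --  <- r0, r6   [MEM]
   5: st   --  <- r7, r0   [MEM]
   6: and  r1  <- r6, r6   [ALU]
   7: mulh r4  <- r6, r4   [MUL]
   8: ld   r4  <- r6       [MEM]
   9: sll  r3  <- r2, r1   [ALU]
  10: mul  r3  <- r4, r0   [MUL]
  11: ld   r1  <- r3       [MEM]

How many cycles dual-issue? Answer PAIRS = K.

PAIRS = 3

[0] i0  sll.ALU  -- RAW r1
[1] i1,i2  mul.MUL;add.ALU  -- 2-wide
[2] i3  add.ALU  -- RAW r0
[3] i4  st.MEM  -- no-port MEM/MEM
[4] i5,i6  st.MEM;and.ALU  -- 2-wide
[5] i7  mulh.MUL  -- WAW r4
[6] i8,i9  ld.MEM;sll.ALU  -- 2-wide
[7] i10  mul.MUL  -- RAW r3
[8] i11  ld.MEM  -- tail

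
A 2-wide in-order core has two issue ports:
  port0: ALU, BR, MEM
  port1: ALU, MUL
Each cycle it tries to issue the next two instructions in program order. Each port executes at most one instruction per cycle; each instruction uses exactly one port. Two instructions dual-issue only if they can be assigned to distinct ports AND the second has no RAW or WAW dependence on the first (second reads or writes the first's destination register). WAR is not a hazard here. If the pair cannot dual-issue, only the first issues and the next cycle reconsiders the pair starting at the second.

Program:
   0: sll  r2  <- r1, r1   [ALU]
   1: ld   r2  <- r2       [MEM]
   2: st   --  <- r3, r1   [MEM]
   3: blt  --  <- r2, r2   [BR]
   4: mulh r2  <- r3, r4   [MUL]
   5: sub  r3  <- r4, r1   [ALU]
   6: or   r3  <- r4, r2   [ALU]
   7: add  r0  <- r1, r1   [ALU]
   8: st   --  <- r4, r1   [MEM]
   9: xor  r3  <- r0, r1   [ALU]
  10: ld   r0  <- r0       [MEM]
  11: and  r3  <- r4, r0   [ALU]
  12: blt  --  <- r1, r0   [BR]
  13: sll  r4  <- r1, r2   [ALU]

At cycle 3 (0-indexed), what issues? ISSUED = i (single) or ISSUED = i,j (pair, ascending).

c0: i0 sll  RAW+WAW r2
c1: i1 ld  no-port MEM/MEM
c2: i2 st  no-port MEM/BR
c3: i3,i4 blt mulh  pair
c4: i5 sub  WAW r3
c5: i6,i7 or add  pair
c6: i8,i9 st xor  pair
c7: i10 ld  RAW r0
c8: i11,i12 and blt  pair
c9: i13 sll  tail

ISSUED = 3,4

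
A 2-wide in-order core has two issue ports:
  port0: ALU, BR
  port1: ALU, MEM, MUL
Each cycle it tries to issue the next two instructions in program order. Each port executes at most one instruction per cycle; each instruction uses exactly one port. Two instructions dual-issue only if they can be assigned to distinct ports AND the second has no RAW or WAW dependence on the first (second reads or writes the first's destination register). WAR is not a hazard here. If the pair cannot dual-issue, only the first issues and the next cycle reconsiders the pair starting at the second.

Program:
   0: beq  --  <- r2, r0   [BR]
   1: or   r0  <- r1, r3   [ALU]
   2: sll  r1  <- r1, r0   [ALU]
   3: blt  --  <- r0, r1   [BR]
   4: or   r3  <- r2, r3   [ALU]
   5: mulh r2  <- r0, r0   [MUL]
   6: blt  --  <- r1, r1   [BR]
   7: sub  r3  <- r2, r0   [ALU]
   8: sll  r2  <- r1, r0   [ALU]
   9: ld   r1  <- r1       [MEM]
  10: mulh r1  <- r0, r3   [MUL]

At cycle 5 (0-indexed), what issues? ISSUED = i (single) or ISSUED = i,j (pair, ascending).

#0 head=0: beq;or i0+i1 pair
#1 head=2: sll i2 RAW r1
#2 head=3: blt;or i3+i4 pair
#3 head=5: mulh;blt i5+i6 pair
#4 head=7: sub;sll i7+i8 pair
#5 head=9: ld i9 no-port MEM/MUL
#6 head=10: mulh i10 tail

ISSUED = 9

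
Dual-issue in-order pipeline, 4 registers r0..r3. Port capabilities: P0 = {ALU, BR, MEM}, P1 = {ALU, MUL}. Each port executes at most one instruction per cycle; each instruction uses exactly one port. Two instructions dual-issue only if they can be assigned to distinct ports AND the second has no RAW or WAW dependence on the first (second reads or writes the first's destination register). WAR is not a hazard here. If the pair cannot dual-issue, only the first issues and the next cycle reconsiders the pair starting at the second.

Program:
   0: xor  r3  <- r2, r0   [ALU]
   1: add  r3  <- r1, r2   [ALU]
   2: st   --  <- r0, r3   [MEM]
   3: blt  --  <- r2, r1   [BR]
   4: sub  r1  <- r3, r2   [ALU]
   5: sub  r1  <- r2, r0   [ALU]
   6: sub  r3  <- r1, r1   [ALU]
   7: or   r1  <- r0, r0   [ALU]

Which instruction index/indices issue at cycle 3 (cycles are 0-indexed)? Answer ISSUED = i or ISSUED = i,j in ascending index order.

ISSUED = 3,4

  cy0 -> i0 (xor.ALU) WAW r3
  cy1 -> i1 (add.ALU) RAW r3
  cy2 -> i2 (st.MEM) no-port MEM/BR
  cy3 -> i3,i4 (blt.BR sub.ALU) 2-wide
  cy4 -> i5 (sub.ALU) RAW r1
  cy5 -> i6,i7 (sub.ALU or.ALU) 2-wide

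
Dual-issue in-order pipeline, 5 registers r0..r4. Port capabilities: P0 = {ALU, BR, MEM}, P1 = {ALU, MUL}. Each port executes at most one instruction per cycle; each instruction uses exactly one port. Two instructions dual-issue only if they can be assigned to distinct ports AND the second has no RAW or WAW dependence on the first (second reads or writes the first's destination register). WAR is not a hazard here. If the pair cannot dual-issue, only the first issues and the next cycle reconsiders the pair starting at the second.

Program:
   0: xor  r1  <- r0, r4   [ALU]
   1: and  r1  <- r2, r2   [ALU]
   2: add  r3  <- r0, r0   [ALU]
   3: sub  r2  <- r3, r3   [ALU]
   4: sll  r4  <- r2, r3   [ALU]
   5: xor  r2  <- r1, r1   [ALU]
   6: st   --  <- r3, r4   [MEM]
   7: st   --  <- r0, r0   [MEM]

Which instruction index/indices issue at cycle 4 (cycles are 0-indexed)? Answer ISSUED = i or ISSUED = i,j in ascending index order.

ISSUED = 6

c0: i0 xor  WAW r1
c1: i1/i2 and;add  dual
c2: i3 sub  RAW r2
c3: i4/i5 sll;xor  dual
c4: i6 st  no-port MEM/MEM
c5: i7 st  tail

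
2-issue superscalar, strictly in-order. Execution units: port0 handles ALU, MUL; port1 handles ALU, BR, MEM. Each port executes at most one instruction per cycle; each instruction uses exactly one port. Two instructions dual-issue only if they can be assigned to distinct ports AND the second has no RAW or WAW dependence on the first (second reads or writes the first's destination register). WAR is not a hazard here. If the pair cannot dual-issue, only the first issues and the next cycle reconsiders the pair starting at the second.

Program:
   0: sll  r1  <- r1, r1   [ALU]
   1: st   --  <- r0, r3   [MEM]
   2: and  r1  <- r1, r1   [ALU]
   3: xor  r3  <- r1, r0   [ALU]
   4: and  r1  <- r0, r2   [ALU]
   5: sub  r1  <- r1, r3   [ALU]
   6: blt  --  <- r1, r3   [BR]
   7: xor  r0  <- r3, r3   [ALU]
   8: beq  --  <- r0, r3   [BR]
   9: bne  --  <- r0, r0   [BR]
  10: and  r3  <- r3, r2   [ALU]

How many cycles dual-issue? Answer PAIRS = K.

0. sll st @i0/i1  | 2-wide
1. and @i2  | RAW r1
2. xor and @i3/i4  | 2-wide
3. sub @i5  | RAW r1
4. blt xor @i6/i7  | 2-wide
5. beq @i8  | no-port BR/BR
6. bne and @i9/i10  | 2-wide

PAIRS = 4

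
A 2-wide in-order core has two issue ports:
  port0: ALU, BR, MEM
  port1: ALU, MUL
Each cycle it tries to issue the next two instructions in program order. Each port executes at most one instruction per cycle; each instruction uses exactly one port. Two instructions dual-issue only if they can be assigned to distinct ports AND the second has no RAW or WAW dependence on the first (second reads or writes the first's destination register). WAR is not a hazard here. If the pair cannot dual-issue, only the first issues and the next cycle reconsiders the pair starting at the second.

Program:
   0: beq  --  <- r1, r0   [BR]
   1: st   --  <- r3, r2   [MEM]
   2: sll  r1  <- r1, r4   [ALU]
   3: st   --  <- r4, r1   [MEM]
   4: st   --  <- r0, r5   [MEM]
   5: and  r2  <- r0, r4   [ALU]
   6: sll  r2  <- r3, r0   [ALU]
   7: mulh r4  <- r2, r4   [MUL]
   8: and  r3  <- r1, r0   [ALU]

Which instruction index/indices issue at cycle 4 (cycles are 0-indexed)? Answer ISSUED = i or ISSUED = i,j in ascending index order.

ISSUED = 6

[0] i0  beq  -- no-port BR/MEM
[1] i1,i2  st+sll  -- pair
[2] i3  st  -- no-port MEM/MEM
[3] i4,i5  st+and  -- pair
[4] i6  sll  -- RAW r2
[5] i7,i8  mulh+and  -- pair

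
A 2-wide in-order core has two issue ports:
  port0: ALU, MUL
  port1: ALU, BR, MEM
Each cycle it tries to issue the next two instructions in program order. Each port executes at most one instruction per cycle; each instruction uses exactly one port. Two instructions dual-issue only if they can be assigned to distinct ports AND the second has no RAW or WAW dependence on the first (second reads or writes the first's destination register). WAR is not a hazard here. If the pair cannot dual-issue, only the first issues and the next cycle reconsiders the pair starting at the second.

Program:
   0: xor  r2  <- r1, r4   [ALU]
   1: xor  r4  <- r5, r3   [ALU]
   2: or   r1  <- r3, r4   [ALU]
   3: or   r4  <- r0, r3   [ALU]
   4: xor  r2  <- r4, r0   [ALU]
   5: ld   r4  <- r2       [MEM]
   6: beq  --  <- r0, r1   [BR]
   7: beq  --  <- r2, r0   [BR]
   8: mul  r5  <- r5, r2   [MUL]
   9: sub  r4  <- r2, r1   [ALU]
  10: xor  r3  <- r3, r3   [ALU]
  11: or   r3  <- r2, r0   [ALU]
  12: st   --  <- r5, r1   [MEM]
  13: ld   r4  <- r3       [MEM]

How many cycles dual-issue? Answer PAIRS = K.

t=0 i0/i1:xor.ALU;xor.ALU ; dual
t=1 i2/i3:or.ALU;or.ALU ; dual
t=2 i4:xor.ALU ; RAW r2
t=3 i5:ld.MEM ; no-port MEM/BR
t=4 i6:beq.BR ; no-port BR/BR
t=5 i7/i8:beq.BR;mul.MUL ; dual
t=6 i9/i10:sub.ALU;xor.ALU ; dual
t=7 i11/i12:or.ALU;st.MEM ; dual
t=8 i13:ld.MEM ; tail

PAIRS = 5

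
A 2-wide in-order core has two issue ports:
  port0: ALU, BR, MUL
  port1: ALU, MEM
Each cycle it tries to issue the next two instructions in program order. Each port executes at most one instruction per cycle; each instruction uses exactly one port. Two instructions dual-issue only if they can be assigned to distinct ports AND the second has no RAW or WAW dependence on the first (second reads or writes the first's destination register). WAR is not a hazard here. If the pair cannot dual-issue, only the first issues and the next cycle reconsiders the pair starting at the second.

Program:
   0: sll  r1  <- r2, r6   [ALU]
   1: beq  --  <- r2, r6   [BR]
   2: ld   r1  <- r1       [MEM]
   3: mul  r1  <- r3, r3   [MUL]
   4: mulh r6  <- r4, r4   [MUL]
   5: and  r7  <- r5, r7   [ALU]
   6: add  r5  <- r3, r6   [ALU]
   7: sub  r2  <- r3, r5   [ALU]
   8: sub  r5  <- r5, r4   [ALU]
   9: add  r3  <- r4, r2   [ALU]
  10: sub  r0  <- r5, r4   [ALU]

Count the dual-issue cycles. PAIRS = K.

#0 head=0: sll.ALU;beq.BR i0,i1 dual
#1 head=2: ld.MEM i2 WAW r1
#2 head=3: mul.MUL i3 no-port MUL/MUL
#3 head=4: mulh.MUL;and.ALU i4,i5 dual
#4 head=6: add.ALU i6 RAW r5
#5 head=7: sub.ALU;sub.ALU i7,i8 dual
#6 head=9: add.ALU;sub.ALU i9,i10 dual

PAIRS = 4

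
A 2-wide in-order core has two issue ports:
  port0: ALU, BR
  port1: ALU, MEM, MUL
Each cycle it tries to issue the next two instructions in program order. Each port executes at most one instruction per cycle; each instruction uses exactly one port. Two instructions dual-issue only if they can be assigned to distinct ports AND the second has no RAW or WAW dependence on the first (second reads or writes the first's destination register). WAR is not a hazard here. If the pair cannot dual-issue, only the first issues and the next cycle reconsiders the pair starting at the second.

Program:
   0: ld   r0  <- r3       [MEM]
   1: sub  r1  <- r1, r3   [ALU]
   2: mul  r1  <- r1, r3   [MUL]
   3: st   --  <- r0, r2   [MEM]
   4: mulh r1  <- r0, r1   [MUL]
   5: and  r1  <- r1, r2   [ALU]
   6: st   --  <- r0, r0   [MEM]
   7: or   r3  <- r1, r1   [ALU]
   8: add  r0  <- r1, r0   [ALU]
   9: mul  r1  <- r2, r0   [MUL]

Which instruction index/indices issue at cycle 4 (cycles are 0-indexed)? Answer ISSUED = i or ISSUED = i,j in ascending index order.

ISSUED = 5,6

0. ld sub @i0/i1  | 2-wide
1. mul @i2  | no-port MUL/MEM
2. st @i3  | no-port MEM/MUL
3. mulh @i4  | RAW+WAW r1
4. and st @i5/i6  | 2-wide
5. or add @i7/i8  | 2-wide
6. mul @i9  | tail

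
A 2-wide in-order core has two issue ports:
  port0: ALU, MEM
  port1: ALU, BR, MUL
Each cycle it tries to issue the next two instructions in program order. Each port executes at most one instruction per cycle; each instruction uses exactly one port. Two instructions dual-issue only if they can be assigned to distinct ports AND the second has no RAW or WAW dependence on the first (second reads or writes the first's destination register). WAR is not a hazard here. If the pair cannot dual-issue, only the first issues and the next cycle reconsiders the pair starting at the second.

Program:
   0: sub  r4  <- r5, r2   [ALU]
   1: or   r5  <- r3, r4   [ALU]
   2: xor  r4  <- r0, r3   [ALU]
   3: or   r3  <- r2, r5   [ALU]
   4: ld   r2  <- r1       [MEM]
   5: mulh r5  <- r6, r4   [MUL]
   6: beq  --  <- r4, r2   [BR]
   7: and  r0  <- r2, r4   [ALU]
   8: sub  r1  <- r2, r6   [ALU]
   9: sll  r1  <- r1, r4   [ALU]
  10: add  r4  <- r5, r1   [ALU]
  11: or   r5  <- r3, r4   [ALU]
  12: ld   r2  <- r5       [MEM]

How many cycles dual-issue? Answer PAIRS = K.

PAIRS = 3

t=0 i0:sub ; RAW r4
t=1 i1+i2:or xor ; pair
t=2 i3+i4:or ld ; pair
t=3 i5:mulh ; no-port MUL/BR
t=4 i6+i7:beq and ; pair
t=5 i8:sub ; RAW+WAW r1
t=6 i9:sll ; RAW r1
t=7 i10:add ; RAW r4
t=8 i11:or ; RAW r5
t=9 i12:ld ; tail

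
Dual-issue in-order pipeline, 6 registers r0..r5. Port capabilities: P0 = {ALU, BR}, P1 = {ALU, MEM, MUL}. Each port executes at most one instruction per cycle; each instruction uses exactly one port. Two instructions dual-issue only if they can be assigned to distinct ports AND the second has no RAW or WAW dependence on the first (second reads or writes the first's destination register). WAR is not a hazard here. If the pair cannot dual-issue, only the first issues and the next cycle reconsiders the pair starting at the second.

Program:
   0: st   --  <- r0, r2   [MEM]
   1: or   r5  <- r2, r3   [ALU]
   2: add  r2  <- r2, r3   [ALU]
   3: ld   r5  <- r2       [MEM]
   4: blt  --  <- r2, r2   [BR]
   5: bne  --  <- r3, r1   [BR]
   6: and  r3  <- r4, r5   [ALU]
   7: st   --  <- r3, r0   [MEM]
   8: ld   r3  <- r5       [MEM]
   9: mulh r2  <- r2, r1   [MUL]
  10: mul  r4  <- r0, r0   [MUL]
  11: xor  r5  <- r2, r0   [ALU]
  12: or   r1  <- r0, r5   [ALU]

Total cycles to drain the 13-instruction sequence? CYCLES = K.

  cy0 -> i0/i1 (st.MEM;or.ALU) 2-wide
  cy1 -> i2 (add.ALU) RAW r2
  cy2 -> i3/i4 (ld.MEM;blt.BR) 2-wide
  cy3 -> i5/i6 (bne.BR;and.ALU) 2-wide
  cy4 -> i7 (st.MEM) no-port MEM/MEM
  cy5 -> i8 (ld.MEM) no-port MEM/MUL
  cy6 -> i9 (mulh.MUL) no-port MUL/MUL
  cy7 -> i10/i11 (mul.MUL;xor.ALU) 2-wide
  cy8 -> i12 (or.ALU) tail

CYCLES = 9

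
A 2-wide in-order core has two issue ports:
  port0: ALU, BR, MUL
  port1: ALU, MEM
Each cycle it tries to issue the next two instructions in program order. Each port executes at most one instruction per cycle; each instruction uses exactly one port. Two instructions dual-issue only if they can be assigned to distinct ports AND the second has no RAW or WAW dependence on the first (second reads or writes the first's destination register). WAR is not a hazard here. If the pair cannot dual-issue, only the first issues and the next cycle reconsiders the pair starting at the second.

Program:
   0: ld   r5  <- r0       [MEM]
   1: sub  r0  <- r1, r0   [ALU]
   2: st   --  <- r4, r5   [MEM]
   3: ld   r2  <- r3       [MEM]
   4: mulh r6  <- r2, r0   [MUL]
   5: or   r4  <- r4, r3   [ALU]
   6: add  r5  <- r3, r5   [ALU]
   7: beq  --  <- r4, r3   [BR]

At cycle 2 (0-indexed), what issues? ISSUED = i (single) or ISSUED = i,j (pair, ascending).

ISSUED = 3

[0] i0,i1  ld.MEM;sub.ALU  -- dual
[1] i2  st.MEM  -- no-port MEM/MEM
[2] i3  ld.MEM  -- RAW r2
[3] i4,i5  mulh.MUL;or.ALU  -- dual
[4] i6,i7  add.ALU;beq.BR  -- dual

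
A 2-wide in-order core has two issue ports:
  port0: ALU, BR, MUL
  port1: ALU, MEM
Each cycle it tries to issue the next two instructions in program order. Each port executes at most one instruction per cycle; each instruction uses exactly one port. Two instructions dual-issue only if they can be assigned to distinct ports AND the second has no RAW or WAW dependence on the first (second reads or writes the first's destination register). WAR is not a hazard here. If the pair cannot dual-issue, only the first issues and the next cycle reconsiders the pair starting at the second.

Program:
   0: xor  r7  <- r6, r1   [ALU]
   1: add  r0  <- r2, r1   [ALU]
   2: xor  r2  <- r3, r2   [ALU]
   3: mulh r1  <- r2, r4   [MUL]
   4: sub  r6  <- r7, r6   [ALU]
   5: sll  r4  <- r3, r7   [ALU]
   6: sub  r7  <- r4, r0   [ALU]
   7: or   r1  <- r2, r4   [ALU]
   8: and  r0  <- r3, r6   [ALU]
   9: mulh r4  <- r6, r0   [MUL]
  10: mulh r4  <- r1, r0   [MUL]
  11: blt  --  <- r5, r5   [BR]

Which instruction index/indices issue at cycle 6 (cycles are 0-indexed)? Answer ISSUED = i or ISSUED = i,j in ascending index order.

t=0 i0,i1:xor.ALU/add.ALU ; 2-wide
t=1 i2:xor.ALU ; RAW r2
t=2 i3,i4:mulh.MUL/sub.ALU ; 2-wide
t=3 i5:sll.ALU ; RAW r4
t=4 i6,i7:sub.ALU/or.ALU ; 2-wide
t=5 i8:and.ALU ; RAW r0
t=6 i9:mulh.MUL ; no-port MUL/MUL
t=7 i10:mulh.MUL ; no-port MUL/BR
t=8 i11:blt.BR ; tail

ISSUED = 9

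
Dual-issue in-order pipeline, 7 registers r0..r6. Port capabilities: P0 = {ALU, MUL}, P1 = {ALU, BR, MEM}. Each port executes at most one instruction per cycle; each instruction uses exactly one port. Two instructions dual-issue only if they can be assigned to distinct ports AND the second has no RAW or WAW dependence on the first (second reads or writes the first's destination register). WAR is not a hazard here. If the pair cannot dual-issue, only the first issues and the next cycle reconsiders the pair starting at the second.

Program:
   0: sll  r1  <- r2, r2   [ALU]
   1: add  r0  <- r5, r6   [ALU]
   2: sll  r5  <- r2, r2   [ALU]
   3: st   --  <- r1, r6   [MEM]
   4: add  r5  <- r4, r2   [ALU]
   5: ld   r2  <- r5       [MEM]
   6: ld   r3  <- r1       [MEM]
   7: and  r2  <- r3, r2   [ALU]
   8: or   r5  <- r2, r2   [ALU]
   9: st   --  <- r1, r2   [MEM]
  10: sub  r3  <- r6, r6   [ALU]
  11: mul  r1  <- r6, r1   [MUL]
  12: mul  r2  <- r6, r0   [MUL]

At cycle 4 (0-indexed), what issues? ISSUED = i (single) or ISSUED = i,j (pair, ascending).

ISSUED = 6

0. sll+add @i0&i1  | 2-wide
1. sll+st @i2&i3  | 2-wide
2. add @i4  | RAW r5
3. ld @i5  | no-port MEM/MEM
4. ld @i6  | RAW r3
5. and @i7  | RAW r2
6. or+st @i8&i9  | 2-wide
7. sub+mul @i10&i11  | 2-wide
8. mul @i12  | tail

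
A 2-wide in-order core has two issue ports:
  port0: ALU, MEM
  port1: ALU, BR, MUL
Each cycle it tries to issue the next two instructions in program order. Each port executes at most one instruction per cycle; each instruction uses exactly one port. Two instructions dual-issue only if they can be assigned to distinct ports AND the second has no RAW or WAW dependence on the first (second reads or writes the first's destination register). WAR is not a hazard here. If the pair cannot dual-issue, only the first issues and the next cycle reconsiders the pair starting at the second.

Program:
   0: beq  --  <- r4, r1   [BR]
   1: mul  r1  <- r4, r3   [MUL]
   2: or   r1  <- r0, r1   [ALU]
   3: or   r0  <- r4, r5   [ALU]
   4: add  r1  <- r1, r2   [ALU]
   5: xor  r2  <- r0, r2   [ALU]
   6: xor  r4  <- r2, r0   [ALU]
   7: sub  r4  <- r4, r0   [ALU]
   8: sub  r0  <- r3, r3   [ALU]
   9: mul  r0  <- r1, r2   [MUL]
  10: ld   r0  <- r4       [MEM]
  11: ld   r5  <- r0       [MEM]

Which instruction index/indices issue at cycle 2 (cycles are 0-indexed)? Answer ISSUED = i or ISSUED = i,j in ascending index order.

[0] i0  beq.BR  -- no-port BR/MUL
[1] i1  mul.MUL  -- RAW+WAW r1
[2] i2+i3  or.ALU+or.ALU  -- 2-wide
[3] i4+i5  add.ALU+xor.ALU  -- 2-wide
[4] i6  xor.ALU  -- RAW+WAW r4
[5] i7+i8  sub.ALU+sub.ALU  -- 2-wide
[6] i9  mul.MUL  -- WAW r0
[7] i10  ld.MEM  -- no-port MEM/MEM
[8] i11  ld.MEM  -- tail

ISSUED = 2,3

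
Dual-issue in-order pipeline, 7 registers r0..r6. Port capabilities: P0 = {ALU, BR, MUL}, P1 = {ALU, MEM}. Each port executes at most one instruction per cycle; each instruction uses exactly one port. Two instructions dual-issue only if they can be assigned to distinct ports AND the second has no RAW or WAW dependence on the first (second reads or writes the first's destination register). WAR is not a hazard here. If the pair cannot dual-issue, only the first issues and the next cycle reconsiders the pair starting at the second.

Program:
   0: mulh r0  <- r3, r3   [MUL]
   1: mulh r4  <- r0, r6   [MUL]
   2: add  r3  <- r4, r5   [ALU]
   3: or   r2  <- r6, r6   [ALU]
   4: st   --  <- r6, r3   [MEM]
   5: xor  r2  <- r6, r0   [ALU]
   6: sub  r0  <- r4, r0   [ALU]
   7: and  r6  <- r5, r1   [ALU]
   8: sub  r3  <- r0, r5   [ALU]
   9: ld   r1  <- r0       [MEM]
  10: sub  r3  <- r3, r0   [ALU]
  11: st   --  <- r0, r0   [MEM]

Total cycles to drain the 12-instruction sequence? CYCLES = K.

t=0 i0:mulh ; no-port MUL/MUL
t=1 i1:mulh ; RAW r4
t=2 i2&i3:add/or ; dual
t=3 i4&i5:st/xor ; dual
t=4 i6&i7:sub/and ; dual
t=5 i8&i9:sub/ld ; dual
t=6 i10&i11:sub/st ; dual

CYCLES = 7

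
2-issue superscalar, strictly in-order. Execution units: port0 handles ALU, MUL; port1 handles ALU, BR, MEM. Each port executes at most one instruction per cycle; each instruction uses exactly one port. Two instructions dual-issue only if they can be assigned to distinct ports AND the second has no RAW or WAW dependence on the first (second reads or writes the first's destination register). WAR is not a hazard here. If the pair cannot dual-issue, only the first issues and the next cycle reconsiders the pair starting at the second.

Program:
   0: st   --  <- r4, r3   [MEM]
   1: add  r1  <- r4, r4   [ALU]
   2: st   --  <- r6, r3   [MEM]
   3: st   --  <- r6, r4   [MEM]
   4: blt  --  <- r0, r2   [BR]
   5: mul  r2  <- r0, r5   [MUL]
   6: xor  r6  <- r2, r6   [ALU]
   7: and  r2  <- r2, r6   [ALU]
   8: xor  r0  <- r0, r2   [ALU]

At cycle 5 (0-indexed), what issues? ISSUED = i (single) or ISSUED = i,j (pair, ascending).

t=0 i0/i1:st.MEM/add.ALU ; dual
t=1 i2:st.MEM ; no-port MEM/MEM
t=2 i3:st.MEM ; no-port MEM/BR
t=3 i4/i5:blt.BR/mul.MUL ; dual
t=4 i6:xor.ALU ; RAW r6
t=5 i7:and.ALU ; RAW r2
t=6 i8:xor.ALU ; tail

ISSUED = 7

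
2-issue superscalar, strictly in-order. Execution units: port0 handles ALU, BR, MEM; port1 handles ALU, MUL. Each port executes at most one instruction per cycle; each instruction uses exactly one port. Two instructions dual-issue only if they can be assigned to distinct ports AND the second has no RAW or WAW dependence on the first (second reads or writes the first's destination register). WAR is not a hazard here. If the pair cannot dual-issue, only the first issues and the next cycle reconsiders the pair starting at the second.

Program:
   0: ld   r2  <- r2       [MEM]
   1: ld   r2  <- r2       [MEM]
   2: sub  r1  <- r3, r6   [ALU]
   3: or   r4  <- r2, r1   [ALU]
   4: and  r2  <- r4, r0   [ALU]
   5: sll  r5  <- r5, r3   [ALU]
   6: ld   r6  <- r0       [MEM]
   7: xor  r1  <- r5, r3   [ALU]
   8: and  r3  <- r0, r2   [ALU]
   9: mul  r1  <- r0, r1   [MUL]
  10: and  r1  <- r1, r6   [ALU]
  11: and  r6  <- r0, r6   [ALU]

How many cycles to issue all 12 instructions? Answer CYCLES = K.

#0 head=0: ld.MEM i0 no-port MEM/MEM
#1 head=1: ld.MEM+sub.ALU i1+i2 pair
#2 head=3: or.ALU i3 RAW r4
#3 head=4: and.ALU+sll.ALU i4+i5 pair
#4 head=6: ld.MEM+xor.ALU i6+i7 pair
#5 head=8: and.ALU+mul.MUL i8+i9 pair
#6 head=10: and.ALU+and.ALU i10+i11 pair

CYCLES = 7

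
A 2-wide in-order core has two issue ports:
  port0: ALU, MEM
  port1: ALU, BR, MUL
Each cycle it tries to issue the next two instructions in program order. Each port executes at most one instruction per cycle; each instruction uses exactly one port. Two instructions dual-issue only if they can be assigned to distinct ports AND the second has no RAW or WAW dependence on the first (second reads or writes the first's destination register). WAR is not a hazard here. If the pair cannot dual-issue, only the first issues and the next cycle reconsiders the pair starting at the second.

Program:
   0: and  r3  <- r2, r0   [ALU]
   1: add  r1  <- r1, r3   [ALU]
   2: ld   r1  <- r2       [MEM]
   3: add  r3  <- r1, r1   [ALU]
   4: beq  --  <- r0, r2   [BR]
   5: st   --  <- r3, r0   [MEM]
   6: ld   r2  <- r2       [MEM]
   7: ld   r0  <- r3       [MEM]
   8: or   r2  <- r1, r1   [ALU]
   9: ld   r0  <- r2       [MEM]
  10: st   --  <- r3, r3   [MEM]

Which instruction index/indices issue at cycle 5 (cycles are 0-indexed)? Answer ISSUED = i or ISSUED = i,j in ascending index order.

ISSUED = 6

#0 head=0: and.ALU i0 RAW r3
#1 head=1: add.ALU i1 WAW r1
#2 head=2: ld.MEM i2 RAW r1
#3 head=3: add.ALU;beq.BR i3,i4 pair
#4 head=5: st.MEM i5 no-port MEM/MEM
#5 head=6: ld.MEM i6 no-port MEM/MEM
#6 head=7: ld.MEM;or.ALU i7,i8 pair
#7 head=9: ld.MEM i9 no-port MEM/MEM
#8 head=10: st.MEM i10 tail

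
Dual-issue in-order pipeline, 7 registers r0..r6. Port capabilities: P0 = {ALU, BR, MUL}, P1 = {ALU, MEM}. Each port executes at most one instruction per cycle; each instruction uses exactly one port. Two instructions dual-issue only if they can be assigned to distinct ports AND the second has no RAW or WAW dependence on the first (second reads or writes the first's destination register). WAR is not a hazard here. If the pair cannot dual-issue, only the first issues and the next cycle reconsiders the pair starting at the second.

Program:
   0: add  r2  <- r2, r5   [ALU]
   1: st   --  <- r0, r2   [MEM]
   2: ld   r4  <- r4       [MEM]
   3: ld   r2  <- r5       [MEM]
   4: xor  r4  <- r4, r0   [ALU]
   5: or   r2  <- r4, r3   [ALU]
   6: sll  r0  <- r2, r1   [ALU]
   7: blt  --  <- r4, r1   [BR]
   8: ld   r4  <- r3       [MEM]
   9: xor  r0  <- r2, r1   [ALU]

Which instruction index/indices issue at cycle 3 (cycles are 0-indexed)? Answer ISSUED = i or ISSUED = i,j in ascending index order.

ISSUED = 3,4

[0] i0  add.ALU  -- RAW r2
[1] i1  st.MEM  -- no-port MEM/MEM
[2] i2  ld.MEM  -- no-port MEM/MEM
[3] i3,i4  ld.MEM;xor.ALU  -- 2-wide
[4] i5  or.ALU  -- RAW r2
[5] i6,i7  sll.ALU;blt.BR  -- 2-wide
[6] i8,i9  ld.MEM;xor.ALU  -- 2-wide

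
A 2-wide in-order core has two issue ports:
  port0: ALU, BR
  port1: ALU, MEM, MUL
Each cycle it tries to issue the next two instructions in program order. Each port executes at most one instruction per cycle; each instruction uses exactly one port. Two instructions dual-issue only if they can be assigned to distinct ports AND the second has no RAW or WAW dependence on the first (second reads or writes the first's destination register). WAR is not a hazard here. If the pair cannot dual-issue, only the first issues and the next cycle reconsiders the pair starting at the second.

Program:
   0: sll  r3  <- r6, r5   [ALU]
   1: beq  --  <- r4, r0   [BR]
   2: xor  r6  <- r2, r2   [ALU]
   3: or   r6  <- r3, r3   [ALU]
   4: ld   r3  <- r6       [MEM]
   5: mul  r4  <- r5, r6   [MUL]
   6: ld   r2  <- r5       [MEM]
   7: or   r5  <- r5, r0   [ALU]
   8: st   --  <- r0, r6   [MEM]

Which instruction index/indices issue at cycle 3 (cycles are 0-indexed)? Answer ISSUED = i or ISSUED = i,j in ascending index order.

ISSUED = 4

t=0 i0/i1:sll beq ; pair
t=1 i2:xor ; WAW r6
t=2 i3:or ; RAW r6
t=3 i4:ld ; no-port MEM/MUL
t=4 i5:mul ; no-port MUL/MEM
t=5 i6/i7:ld or ; pair
t=6 i8:st ; tail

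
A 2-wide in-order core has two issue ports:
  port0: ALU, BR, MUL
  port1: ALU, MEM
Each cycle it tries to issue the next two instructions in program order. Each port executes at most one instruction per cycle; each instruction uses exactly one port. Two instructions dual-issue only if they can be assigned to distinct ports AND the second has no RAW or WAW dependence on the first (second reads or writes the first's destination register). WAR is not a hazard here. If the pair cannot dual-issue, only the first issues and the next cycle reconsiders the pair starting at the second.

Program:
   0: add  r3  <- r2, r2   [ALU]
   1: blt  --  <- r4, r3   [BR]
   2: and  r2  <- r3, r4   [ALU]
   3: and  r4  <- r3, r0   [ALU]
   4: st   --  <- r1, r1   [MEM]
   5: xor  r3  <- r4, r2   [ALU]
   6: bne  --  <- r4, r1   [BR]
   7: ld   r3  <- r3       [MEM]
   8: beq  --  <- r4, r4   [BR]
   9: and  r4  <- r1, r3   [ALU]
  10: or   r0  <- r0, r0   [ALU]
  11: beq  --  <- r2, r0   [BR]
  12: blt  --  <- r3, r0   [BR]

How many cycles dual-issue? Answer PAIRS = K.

PAIRS = 5

  cy0 -> i0 (add.ALU) RAW r3
  cy1 -> i1+i2 (blt.BR/and.ALU) 2-wide
  cy2 -> i3+i4 (and.ALU/st.MEM) 2-wide
  cy3 -> i5+i6 (xor.ALU/bne.BR) 2-wide
  cy4 -> i7+i8 (ld.MEM/beq.BR) 2-wide
  cy5 -> i9+i10 (and.ALU/or.ALU) 2-wide
  cy6 -> i11 (beq.BR) no-port BR/BR
  cy7 -> i12 (blt.BR) tail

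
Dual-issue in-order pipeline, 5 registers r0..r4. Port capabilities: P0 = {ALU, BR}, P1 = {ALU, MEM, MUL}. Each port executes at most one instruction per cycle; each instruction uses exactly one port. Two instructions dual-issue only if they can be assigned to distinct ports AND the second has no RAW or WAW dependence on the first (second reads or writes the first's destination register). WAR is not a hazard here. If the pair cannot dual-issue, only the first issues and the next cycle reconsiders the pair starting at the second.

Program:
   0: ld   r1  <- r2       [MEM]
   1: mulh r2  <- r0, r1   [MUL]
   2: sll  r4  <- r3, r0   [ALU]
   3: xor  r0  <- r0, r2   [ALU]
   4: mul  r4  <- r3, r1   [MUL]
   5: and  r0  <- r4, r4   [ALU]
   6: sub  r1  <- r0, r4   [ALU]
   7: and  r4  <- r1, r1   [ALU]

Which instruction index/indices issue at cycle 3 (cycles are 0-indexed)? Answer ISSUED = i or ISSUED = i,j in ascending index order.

ISSUED = 5

  cy0 -> i0 (ld.MEM) no-port MEM/MUL
  cy1 -> i1&i2 (mulh.MUL/sll.ALU) pair
  cy2 -> i3&i4 (xor.ALU/mul.MUL) pair
  cy3 -> i5 (and.ALU) RAW r0
  cy4 -> i6 (sub.ALU) RAW r1
  cy5 -> i7 (and.ALU) tail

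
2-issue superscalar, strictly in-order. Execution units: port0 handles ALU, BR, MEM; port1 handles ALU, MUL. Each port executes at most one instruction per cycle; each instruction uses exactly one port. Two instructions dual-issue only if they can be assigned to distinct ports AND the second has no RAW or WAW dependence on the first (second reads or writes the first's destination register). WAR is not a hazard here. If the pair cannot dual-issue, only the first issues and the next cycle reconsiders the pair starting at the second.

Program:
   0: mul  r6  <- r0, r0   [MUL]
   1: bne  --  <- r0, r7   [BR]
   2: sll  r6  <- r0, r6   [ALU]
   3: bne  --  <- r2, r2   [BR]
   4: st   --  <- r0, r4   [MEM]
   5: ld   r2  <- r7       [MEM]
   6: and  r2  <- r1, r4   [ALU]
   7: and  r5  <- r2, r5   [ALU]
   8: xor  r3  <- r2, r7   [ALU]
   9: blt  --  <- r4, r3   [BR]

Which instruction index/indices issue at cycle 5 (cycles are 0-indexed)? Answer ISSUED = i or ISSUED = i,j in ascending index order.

ISSUED = 7,8

#0 head=0: mul/bne i0/i1 2-wide
#1 head=2: sll/bne i2/i3 2-wide
#2 head=4: st i4 no-port MEM/MEM
#3 head=5: ld i5 WAW r2
#4 head=6: and i6 RAW r2
#5 head=7: and/xor i7/i8 2-wide
#6 head=9: blt i9 tail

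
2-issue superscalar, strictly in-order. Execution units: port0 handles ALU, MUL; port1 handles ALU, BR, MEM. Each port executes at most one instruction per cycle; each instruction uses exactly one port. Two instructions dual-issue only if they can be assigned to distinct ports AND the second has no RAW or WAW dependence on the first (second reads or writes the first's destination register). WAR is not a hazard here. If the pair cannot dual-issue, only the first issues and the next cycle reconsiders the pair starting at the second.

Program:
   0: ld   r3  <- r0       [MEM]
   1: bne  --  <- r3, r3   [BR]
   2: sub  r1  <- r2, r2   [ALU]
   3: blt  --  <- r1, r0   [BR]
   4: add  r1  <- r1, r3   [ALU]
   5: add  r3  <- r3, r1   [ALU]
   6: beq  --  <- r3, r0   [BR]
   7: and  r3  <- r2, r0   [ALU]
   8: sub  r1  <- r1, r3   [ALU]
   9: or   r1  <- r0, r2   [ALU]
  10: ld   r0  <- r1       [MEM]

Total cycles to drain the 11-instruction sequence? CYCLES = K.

CYCLES = 8

t=0 i0:ld ; no-port MEM/BR
t=1 i1+i2:bne;sub ; dual
t=2 i3+i4:blt;add ; dual
t=3 i5:add ; RAW r3
t=4 i6+i7:beq;and ; dual
t=5 i8:sub ; WAW r1
t=6 i9:or ; RAW r1
t=7 i10:ld ; tail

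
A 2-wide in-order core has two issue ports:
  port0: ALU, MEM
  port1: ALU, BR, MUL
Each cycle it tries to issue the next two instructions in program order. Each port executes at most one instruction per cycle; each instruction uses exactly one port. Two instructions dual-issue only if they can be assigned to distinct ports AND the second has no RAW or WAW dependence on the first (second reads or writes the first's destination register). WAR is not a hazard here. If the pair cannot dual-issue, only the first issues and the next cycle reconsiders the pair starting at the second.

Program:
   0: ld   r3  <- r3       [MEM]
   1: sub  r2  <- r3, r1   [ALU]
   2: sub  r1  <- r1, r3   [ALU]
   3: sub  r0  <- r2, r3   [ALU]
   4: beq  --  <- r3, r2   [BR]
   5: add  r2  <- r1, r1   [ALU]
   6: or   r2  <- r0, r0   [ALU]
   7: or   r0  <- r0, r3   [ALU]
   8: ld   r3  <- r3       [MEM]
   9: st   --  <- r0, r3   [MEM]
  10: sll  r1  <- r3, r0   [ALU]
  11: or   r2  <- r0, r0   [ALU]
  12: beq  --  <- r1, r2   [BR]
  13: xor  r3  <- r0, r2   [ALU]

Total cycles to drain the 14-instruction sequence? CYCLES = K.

c0: i0 ld  RAW r3
c1: i1/i2 sub;sub  dual
c2: i3/i4 sub;beq  dual
c3: i5 add  WAW r2
c4: i6/i7 or;or  dual
c5: i8 ld  no-port MEM/MEM
c6: i9/i10 st;sll  dual
c7: i11 or  RAW r2
c8: i12/i13 beq;xor  dual

CYCLES = 9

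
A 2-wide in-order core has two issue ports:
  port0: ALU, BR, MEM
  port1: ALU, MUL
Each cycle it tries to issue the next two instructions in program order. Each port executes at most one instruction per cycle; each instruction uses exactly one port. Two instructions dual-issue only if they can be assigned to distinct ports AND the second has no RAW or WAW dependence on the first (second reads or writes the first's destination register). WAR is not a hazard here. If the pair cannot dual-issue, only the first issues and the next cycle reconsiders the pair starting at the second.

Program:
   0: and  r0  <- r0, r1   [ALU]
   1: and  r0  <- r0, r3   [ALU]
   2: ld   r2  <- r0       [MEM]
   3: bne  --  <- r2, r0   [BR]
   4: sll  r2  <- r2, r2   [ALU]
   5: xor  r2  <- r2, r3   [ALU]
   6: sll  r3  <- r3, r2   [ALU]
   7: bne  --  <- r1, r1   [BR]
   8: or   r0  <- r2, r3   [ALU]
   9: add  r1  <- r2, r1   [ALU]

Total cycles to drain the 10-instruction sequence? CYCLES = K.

t=0 i0:and ; RAW+WAW r0
t=1 i1:and ; RAW r0
t=2 i2:ld ; no-port MEM/BR
t=3 i3&i4:bne sll ; pair
t=4 i5:xor ; RAW r2
t=5 i6&i7:sll bne ; pair
t=6 i8&i9:or add ; pair

CYCLES = 7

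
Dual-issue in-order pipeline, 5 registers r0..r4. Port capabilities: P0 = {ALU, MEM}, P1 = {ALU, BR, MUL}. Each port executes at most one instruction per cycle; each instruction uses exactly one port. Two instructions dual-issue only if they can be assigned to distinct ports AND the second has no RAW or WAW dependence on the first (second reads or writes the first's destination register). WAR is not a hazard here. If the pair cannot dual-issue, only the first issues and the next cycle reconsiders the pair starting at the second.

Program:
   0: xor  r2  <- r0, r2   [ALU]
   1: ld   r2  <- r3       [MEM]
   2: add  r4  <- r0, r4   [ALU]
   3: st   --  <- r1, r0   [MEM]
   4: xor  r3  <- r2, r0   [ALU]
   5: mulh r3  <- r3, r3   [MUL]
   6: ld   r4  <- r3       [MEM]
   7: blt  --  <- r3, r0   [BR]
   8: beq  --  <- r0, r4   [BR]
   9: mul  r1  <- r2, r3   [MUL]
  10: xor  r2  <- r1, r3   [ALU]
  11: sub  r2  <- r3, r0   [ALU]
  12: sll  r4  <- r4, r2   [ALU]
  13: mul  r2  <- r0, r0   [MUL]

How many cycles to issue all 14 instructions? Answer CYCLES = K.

CYCLES = 10

t=0 i0:xor.ALU ; WAW r2
t=1 i1+i2:ld.MEM;add.ALU ; 2-wide
t=2 i3+i4:st.MEM;xor.ALU ; 2-wide
t=3 i5:mulh.MUL ; RAW r3
t=4 i6+i7:ld.MEM;blt.BR ; 2-wide
t=5 i8:beq.BR ; no-port BR/MUL
t=6 i9:mul.MUL ; RAW r1
t=7 i10:xor.ALU ; WAW r2
t=8 i11:sub.ALU ; RAW r2
t=9 i12+i13:sll.ALU;mul.MUL ; 2-wide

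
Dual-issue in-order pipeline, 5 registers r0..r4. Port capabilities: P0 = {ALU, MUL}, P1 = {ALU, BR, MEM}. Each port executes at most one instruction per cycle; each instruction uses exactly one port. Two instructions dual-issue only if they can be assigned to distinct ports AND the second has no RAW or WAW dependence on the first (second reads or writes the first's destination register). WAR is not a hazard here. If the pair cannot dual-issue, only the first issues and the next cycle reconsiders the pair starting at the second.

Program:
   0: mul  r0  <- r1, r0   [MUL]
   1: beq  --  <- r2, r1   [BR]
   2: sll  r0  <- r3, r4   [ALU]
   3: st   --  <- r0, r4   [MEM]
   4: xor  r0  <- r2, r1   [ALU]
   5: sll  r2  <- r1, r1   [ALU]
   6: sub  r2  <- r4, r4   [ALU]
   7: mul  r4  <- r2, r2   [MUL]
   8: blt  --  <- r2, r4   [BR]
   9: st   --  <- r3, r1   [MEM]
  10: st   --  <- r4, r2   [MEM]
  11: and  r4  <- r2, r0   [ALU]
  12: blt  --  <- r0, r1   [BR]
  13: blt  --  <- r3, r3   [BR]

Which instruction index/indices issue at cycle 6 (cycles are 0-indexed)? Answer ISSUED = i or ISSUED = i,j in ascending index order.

ISSUED = 8

t=0 i0+i1:mul beq ; dual
t=1 i2:sll ; RAW r0
t=2 i3+i4:st xor ; dual
t=3 i5:sll ; WAW r2
t=4 i6:sub ; RAW r2
t=5 i7:mul ; RAW r4
t=6 i8:blt ; no-port BR/MEM
t=7 i9:st ; no-port MEM/MEM
t=8 i10+i11:st and ; dual
t=9 i12:blt ; no-port BR/BR
t=10 i13:blt ; tail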